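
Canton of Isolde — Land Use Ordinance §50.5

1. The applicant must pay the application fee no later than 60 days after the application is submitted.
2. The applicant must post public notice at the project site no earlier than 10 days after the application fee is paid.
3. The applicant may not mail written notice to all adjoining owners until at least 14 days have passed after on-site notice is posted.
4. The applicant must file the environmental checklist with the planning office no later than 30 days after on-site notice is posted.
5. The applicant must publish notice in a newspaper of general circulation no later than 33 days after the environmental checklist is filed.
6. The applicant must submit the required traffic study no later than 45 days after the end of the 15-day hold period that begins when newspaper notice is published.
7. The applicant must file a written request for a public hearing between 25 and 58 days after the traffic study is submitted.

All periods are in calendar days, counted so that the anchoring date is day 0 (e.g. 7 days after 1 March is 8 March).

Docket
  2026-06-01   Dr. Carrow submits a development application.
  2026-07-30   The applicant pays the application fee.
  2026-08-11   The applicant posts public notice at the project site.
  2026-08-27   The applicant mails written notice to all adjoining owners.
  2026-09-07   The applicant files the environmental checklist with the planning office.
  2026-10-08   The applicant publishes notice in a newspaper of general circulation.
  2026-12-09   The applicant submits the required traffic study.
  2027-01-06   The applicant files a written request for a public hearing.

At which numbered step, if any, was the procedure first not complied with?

Step 1: 60 days after 2026-06-01 (when the application is submitted) is 2026-07-31; completed 2026-07-30, before the deadline.
Step 2: the earliest permitted date is 10 days after 2026-07-30 (when the application fee is paid), i.e. 2026-08-09; done 2026-08-11 — permitted.
Step 3: the earliest permitted date is 14 days after 2026-08-11 (when on-site notice is posted), i.e. 2026-08-25; done 2026-08-27, after the minimum wait.
Step 4: 30 days after 2026-08-11 (when on-site notice is posted) is 2026-09-10; 2026-09-07 is within that limit.
Step 5: 33 days after 2026-09-07 (when the environmental checklist is filed) is 2026-10-10; completed 2026-10-08, before the deadline.
Step 6: 45 days after 2026-10-23 (end of the 15-day hold period, which began when newspaper notice is published on 2026-10-08) is 2026-12-07; 2026-12-09 misses that deadline by 2 days.
The analysis stops there.

Step 6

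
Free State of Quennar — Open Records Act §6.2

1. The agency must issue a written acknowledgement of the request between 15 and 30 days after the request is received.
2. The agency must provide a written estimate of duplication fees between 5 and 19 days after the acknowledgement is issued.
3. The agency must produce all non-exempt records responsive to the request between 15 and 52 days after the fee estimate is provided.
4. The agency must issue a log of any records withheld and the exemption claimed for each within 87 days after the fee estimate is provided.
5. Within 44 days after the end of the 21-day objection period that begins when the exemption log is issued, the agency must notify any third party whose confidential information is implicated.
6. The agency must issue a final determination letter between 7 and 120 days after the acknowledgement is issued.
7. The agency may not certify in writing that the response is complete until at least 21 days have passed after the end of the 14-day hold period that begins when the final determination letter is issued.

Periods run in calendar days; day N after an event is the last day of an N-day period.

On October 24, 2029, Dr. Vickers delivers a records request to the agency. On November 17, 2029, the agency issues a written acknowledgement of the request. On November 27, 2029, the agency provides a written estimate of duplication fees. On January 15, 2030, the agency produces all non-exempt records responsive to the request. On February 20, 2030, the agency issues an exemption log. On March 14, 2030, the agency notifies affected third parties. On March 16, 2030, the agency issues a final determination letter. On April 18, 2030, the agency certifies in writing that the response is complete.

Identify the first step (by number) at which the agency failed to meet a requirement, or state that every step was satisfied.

Step 1 — 15 and 30 days from October 24, 2029 (when the request is received) are November 8, 2029 and November 23, 2029 respectively; done November 17, 2029, which is between those dates.
Step 2 — 5 and 19 days from November 17, 2029 (when the acknowledgement is issued) are November 22, 2029 and December 6, 2029 respectively; November 27, 2029 falls inside that range.
Step 3 — 15 and 52 days from November 27, 2029 (when the fee estimate is provided) are December 12, 2029 and January 18, 2030 respectively; done January 15, 2030, which is between those dates.
Step 4 — counting 87 days from November 27, 2029 (when the fee estimate is provided) gives a deadline of February 22, 2030; completed February 20, 2030, before the deadline.
Step 5 — counting 44 days from March 13, 2030 (end of the 21-day objection period, which began when the exemption log is issued on February 20, 2030) gives a deadline of April 26, 2030; completed March 14, 2030, before the deadline.
Step 6 — 7 and 120 days from November 17, 2029 (when the acknowledgement is issued) are November 24, 2029 and March 17, 2030 respectively; done March 16, 2030, which is between those dates.
Step 7 — must wait 21 days from March 30, 2030 (end of the 14-day hold period, which began when the final determination letter is issued on March 16, 2030), so not before April 20, 2030; done April 18, 2030 — 2 days too early.

Step 7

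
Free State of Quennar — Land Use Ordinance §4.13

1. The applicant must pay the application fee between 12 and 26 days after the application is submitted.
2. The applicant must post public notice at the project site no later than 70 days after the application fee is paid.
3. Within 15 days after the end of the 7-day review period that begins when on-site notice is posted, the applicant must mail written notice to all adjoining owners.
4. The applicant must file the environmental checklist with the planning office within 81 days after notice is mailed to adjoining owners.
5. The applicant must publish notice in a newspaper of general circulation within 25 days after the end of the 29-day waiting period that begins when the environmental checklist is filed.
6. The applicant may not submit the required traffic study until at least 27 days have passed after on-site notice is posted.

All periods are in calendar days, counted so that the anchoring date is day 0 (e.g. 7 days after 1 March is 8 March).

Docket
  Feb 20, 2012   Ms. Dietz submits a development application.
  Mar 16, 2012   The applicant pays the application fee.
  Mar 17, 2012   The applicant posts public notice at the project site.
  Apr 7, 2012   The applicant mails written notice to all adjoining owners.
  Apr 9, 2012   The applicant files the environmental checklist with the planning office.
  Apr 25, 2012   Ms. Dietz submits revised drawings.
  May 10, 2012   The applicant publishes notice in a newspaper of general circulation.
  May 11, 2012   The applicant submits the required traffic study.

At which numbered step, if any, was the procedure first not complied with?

(1) the permitted window runs from Feb 20, 2012 + 12 = Mar 3, 2012 to Feb 20, 2012 + 26 = Mar 17, 2012; done Mar 16, 2012 — within the window.
(2) due by Mar 16, 2012 + 70 days = May 25, 2012; Mar 17, 2012 is within that limit.
(3) due by Mar 24, 2012 + 15 days = Apr 8, 2012; Apr 7, 2012 is within that limit.
(4) due by Apr 7, 2012 + 81 days = Jun 27, 2012; completed Apr 9, 2012, before the deadline.
(5) due by May 8, 2012 + 25 days = Jun 2, 2012; May 10, 2012 is within that limit.
(6) permitted from Mar 17, 2012 + 27 days = Apr 13, 2012 onward; May 11, 2012 is on or after that date.

None — every step was satisfied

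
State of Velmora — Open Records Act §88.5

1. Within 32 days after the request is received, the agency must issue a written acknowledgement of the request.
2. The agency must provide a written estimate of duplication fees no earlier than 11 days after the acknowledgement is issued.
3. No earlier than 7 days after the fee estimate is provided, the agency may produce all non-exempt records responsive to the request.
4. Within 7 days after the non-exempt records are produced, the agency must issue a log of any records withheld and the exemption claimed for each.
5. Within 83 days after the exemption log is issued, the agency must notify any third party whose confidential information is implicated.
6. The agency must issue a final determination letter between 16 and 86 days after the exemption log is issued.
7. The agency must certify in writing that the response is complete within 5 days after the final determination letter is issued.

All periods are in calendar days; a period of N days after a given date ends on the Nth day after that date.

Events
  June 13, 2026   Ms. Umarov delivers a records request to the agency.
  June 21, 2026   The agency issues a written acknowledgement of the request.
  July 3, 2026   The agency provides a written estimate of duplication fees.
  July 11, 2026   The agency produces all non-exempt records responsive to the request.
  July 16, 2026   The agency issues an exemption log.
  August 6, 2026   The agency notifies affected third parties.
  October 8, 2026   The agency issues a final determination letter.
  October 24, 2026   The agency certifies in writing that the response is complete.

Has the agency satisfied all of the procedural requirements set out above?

Step 1 — counting 32 days from June 13, 2026 (when the request is received) gives a deadline of July 15, 2026; June 21, 2026 is within that limit.
Step 2 — must wait 11 days from June 21, 2026 (when the acknowledgement is issued), so not before July 2, 2026; done July 3, 2026 — permitted.
Step 3 — must wait 7 days from July 3, 2026 (when the fee estimate is provided), so not before July 10, 2026; July 11, 2026 is on or after that date.
Step 4 — counting 7 days from July 11, 2026 (when the non-exempt records are produced) gives a deadline of July 18, 2026; completed July 16, 2026, before the deadline.
Step 5 — counting 83 days from July 16, 2026 (when the exemption log is issued) gives a deadline of October 7, 2026; done August 6, 2026 — timely.
Step 6 — 16 and 86 days from July 16, 2026 (when the exemption log is issued) are August 1, 2026 and October 10, 2026 respectively; October 8, 2026 falls inside that range.
Step 7 — counting 5 days from October 8, 2026 (when the final determination letter is issued) gives a deadline of October 13, 2026; not done until October 24, 2026, 11 days after the deadline.

No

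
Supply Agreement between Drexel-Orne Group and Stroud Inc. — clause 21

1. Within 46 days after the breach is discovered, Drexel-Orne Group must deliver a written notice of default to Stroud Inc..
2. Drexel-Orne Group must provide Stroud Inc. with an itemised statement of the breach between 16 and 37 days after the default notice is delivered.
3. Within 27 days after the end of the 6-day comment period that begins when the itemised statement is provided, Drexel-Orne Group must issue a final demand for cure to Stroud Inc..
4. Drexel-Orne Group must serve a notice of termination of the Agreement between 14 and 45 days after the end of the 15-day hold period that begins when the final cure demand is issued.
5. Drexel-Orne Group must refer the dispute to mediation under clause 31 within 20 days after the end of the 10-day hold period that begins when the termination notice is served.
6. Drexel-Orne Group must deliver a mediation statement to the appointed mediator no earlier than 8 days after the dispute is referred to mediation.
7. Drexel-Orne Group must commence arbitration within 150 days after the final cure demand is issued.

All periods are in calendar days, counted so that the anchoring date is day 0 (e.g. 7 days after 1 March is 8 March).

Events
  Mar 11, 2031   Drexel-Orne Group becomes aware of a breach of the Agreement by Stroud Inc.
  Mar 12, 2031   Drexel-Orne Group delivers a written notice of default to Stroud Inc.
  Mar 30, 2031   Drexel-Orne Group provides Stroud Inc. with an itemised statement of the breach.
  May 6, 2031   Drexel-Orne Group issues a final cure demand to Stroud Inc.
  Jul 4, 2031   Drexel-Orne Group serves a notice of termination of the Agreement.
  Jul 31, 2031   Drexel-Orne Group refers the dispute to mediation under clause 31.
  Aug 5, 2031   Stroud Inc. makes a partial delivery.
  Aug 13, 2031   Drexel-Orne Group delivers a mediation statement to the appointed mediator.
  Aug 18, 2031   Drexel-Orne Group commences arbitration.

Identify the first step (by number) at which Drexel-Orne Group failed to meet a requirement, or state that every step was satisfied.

Step 3

(1) due by Mar 11, 2031 + 46 days = Apr 26, 2031; Mar 12, 2031 is within that limit.
(2) the permitted window runs from Mar 12, 2031 + 16 = Mar 28, 2031 to Mar 12, 2031 + 37 = Apr 18, 2031; Mar 30, 2031 falls inside that range.
(3) due by Apr 5, 2031 + 27 days = May 2, 2031; done May 6, 2031 — 4 days late.
The analysis stops there.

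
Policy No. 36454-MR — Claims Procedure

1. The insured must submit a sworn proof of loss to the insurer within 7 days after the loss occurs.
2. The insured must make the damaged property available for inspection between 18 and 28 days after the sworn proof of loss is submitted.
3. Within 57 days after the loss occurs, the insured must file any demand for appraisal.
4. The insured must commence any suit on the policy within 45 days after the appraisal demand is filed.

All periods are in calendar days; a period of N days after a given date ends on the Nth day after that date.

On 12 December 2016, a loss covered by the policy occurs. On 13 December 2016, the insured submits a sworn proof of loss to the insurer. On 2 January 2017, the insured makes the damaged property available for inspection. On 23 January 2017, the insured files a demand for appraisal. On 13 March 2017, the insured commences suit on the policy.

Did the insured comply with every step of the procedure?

(1) due by 12 December 2016 + 7 days = 19 December 2016; 13 December 2016 is within that limit.
(2) the permitted window runs from 13 December 2016 + 18 = 31 December 2016 to 13 December 2016 + 28 = 10 January 2017; 2 January 2017 falls inside that range.
(3) due by 12 December 2016 + 57 days = 7 February 2017; 23 January 2017 is within that limit.
(4) due by 23 January 2017 + 45 days = 9 March 2017; done 13 March 2017 — 4 days late.
No need to go further; step 4 was not satisfied.

No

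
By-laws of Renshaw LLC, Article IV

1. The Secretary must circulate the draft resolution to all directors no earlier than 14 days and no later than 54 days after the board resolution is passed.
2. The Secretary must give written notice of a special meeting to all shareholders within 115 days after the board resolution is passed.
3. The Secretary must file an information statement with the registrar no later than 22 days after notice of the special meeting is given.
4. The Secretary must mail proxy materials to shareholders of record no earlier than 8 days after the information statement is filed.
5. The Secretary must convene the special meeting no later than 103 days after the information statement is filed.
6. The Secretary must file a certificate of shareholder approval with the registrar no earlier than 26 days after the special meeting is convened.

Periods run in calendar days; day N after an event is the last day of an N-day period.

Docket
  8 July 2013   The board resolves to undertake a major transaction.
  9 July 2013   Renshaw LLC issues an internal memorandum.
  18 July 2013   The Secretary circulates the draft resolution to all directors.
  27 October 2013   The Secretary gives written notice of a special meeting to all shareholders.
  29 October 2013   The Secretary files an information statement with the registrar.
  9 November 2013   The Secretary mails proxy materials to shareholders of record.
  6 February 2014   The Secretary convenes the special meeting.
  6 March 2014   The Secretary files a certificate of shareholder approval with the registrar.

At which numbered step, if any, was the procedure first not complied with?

Step 1: the window is 14–54 days after 8 July 2013 (when the board resolution is passed), so 22 July 2013 through 31 August 2013; done 18 July 2013 — 4 days before the window opened.

Step 1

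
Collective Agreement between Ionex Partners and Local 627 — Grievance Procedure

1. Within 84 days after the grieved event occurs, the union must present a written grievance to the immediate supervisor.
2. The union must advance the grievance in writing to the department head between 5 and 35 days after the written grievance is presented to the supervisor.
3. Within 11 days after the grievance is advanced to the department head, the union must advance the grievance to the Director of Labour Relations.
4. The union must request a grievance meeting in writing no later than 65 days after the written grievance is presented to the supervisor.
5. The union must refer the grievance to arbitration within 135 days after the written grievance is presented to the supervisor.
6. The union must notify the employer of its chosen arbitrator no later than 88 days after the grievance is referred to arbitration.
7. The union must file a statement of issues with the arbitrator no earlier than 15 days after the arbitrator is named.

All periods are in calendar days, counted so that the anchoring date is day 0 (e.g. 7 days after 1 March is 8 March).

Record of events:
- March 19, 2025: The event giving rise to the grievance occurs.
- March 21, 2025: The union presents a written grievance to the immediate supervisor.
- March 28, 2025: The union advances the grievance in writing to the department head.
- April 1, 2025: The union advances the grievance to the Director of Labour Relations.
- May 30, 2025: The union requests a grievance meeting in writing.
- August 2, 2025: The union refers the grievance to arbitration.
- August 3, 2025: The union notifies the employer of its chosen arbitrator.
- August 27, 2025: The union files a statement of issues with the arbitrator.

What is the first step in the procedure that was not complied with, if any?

Step 1 — counting 84 days from March 19, 2025 (when the grieved event occurs) gives a deadline of June 11, 2025; done March 21, 2025 — timely.
Step 2 — 5 and 35 days from March 21, 2025 (when the written grievance is presented to the supervisor) are March 26, 2025 and April 25, 2025 respectively; March 28, 2025 falls inside that range.
Step 3 — counting 11 days from March 28, 2025 (when the grievance is advanced to the department head) gives a deadline of April 8, 2025; April 1, 2025 is within that limit.
Step 4 — counting 65 days from March 21, 2025 (when the written grievance is presented to the supervisor) gives a deadline of May 25, 2025; done May 30, 2025 — 5 days late.

Step 4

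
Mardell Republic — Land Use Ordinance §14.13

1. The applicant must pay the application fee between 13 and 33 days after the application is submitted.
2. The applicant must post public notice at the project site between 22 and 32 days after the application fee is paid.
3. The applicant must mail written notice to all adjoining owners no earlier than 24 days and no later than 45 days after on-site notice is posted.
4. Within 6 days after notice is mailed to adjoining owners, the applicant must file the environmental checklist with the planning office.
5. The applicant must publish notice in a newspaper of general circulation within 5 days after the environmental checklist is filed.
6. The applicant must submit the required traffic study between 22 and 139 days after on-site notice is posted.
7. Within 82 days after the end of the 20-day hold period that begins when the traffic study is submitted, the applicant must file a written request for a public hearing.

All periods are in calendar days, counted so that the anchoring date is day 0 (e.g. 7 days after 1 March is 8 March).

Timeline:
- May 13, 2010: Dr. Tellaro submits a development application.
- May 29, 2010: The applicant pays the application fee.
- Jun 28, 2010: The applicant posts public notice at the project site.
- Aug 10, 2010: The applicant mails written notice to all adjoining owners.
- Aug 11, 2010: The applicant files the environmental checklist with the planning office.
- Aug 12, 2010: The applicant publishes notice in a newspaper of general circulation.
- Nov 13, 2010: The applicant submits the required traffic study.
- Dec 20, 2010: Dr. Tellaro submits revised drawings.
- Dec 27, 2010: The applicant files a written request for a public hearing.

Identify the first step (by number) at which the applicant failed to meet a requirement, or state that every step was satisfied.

(1) the permitted window runs from May 13, 2010 + 13 = May 26, 2010 to May 13, 2010 + 33 = Jun 15, 2010; May 29, 2010 falls inside that range.
(2) the permitted window runs from May 29, 2010 + 22 = Jun 20, 2010 to May 29, 2010 + 32 = Jun 30, 2010; Jun 28, 2010 falls inside that range.
(3) the permitted window runs from Jun 28, 2010 + 24 = Jul 22, 2010 to Jun 28, 2010 + 45 = Aug 12, 2010; done Aug 10, 2010 — within the window.
(4) due by Aug 10, 2010 + 6 days = Aug 16, 2010; Aug 11, 2010 is within that limit.
(5) due by Aug 11, 2010 + 5 days = Aug 16, 2010; completed Aug 12, 2010, before the deadline.
(6) the permitted window runs from Jun 28, 2010 + 22 = Jul 20, 2010 to Jun 28, 2010 + 139 = Nov 14, 2010; Nov 13, 2010 falls inside that range.
(7) due by Dec 3, 2010 + 82 days = Feb 23, 2011; Dec 27, 2010 is within that limit.

None — every step was satisfied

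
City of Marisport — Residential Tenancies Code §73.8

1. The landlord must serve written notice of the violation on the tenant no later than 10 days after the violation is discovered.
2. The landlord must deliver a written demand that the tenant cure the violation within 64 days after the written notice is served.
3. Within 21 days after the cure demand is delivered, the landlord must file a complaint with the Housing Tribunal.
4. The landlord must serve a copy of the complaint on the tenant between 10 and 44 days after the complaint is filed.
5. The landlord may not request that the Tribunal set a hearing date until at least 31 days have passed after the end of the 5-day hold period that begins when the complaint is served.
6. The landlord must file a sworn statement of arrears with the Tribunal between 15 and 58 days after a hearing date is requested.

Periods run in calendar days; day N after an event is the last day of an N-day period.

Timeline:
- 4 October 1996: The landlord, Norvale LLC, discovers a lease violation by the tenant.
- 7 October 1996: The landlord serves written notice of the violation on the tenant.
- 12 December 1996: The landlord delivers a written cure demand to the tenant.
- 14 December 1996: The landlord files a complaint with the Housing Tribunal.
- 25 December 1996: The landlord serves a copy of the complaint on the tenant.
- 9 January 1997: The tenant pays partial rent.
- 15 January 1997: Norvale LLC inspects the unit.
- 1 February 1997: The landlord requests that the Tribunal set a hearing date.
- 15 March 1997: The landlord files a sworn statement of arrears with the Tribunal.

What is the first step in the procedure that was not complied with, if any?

Step 2

Step 1: 10 days after 4 October 1996 (when the violation is discovered) is 14 October 1996; done 7 October 1996 — timely.
Step 2: 64 days after 7 October 1996 (when the written notice is served) is 10 December 1996; done 12 December 1996 — 2 days late.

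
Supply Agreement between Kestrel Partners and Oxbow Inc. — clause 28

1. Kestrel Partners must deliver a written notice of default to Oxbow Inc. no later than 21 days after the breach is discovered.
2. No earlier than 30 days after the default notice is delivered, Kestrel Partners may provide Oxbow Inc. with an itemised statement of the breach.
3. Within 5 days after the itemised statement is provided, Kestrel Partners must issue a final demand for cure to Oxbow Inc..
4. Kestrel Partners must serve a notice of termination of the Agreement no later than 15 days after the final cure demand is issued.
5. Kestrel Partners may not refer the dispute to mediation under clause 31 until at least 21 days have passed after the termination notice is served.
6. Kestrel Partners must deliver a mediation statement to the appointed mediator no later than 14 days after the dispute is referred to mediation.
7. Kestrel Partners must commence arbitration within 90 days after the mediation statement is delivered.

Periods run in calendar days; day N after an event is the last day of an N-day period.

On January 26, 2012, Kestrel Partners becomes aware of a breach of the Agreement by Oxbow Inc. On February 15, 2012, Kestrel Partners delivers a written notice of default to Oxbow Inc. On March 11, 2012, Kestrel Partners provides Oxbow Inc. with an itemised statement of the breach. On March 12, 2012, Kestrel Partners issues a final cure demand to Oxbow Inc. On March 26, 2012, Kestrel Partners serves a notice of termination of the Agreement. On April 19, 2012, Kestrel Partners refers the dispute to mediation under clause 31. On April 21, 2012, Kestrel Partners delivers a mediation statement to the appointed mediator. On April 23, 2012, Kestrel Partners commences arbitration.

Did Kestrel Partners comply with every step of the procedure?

(1) due by January 26, 2012 + 21 days = February 16, 2012; completed February 15, 2012, before the deadline.
(2) permitted from February 15, 2012 + 30 days = March 16, 2012 onward; done March 11, 2012 — 5 days too early.
No need to go further; step 2 was not satisfied.

No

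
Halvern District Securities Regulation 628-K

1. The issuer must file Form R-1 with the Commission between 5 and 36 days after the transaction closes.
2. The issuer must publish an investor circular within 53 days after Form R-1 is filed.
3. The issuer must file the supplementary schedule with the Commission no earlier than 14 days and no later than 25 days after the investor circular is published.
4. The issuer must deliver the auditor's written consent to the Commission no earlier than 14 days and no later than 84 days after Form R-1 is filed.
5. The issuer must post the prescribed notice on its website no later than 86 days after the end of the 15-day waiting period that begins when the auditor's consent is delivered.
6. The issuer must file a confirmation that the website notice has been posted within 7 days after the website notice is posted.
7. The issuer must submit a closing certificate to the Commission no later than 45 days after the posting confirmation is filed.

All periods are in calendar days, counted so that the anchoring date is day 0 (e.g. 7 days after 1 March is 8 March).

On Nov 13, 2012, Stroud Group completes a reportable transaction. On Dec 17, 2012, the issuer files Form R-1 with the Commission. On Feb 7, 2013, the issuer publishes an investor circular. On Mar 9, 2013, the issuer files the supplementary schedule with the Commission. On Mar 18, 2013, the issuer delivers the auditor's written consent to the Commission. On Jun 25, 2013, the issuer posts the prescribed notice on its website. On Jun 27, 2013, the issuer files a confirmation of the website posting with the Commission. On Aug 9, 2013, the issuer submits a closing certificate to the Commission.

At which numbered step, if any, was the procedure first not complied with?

Step 3

Step 1: the window is 5–36 days after Nov 13, 2012 (when the transaction closes), so Nov 18, 2012 through Dec 19, 2012; Dec 17, 2012 falls inside that range.
Step 2: 53 days after Dec 17, 2012 (when Form R-1 is filed) is Feb 8, 2013; done Feb 7, 2013 — timely.
Step 3: the window is 14–25 days after Feb 7, 2013 (when the investor circular is published), so Feb 21, 2013 through Mar 4, 2013; done Mar 9, 2013 — 5 days after the window closed.
No need to go further; step 3 was not satisfied.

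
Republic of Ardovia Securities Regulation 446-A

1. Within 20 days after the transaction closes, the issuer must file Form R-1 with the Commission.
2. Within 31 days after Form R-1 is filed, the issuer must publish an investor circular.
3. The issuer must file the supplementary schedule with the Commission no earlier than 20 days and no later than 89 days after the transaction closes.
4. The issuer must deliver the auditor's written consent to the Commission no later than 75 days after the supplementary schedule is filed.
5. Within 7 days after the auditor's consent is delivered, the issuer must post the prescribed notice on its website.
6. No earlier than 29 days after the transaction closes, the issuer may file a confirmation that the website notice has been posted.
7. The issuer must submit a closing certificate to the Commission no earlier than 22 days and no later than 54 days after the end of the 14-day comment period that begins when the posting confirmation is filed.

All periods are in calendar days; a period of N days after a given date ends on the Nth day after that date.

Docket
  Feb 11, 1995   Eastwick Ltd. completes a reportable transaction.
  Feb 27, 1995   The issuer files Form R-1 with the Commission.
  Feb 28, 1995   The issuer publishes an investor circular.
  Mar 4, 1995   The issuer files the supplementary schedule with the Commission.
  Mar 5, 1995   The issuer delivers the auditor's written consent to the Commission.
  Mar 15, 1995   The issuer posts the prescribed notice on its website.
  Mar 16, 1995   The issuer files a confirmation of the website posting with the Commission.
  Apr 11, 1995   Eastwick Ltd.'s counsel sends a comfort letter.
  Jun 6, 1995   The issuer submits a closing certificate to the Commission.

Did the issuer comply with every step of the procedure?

(1) due by Feb 11, 1995 + 20 days = Mar 3, 1995; Feb 27, 1995 is within that limit.
(2) due by Feb 27, 1995 + 31 days = Mar 30, 1995; Feb 28, 1995 is within that limit.
(3) the permitted window runs from Feb 11, 1995 + 20 = Mar 3, 1995 to Feb 11, 1995 + 89 = May 11, 1995; Mar 4, 1995 falls inside that range.
(4) due by Mar 4, 1995 + 75 days = May 18, 1995; done Mar 5, 1995 — timely.
(5) due by Mar 5, 1995 + 7 days = Mar 12, 1995; not done until Mar 15, 1995, 3 days after the deadline.

No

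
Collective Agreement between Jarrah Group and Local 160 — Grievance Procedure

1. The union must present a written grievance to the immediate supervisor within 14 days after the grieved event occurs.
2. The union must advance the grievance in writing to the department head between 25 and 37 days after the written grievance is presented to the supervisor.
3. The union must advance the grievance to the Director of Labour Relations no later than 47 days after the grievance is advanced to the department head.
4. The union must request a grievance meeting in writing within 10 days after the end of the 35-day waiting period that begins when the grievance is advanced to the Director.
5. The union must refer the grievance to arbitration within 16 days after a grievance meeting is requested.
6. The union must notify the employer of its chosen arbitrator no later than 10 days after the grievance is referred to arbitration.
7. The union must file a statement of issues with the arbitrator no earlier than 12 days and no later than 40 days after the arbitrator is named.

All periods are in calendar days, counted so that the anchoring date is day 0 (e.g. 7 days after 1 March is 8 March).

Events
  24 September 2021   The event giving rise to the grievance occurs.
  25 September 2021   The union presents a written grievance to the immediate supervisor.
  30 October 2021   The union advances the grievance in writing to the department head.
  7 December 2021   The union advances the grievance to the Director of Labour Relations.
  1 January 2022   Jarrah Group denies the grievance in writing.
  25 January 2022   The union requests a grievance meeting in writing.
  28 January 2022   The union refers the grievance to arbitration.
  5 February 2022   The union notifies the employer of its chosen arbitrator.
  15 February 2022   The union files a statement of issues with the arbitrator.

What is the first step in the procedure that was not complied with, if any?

(1) due by 24 September 2021 + 14 days = 8 October 2021; completed 25 September 2021, before the deadline.
(2) the permitted window runs from 25 September 2021 + 25 = 20 October 2021 to 25 September 2021 + 37 = 1 November 2021; done 30 October 2021 — within the window.
(3) due by 30 October 2021 + 47 days = 16 December 2021; done 7 December 2021 — timely.
(4) due by 11 January 2022 + 10 days = 21 January 2022; not done until 25 January 2022, 4 days after the deadline.

Step 4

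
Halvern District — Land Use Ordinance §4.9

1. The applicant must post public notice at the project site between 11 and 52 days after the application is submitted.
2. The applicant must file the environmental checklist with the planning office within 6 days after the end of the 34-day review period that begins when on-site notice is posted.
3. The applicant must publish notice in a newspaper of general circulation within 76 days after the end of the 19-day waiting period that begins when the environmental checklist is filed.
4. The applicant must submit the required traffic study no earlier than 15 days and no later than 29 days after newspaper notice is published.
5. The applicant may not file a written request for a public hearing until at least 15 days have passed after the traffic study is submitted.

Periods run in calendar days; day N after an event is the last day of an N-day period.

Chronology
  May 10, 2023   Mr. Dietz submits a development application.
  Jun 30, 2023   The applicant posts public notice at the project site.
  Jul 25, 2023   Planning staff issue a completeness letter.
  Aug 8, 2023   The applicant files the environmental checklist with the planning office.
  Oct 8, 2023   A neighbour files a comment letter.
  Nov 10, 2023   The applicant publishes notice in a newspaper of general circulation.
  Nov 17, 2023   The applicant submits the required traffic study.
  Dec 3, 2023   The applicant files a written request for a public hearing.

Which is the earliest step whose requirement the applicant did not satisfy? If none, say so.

Step 1: the window is 11–52 days after May 10, 2023 (when the application is submitted), so May 21, 2023 through Jul 1, 2023; Jun 30, 2023 falls inside that range.
Step 2: 6 days after Aug 3, 2023 (end of the 34-day review period, which began when on-site notice is posted on Jun 30, 2023) is Aug 9, 2023; done Aug 8, 2023 — timely.
Step 3: 76 days after Aug 27, 2023 (end of the 19-day waiting period, which began when the environmental checklist is filed on Aug 8, 2023) is Nov 11, 2023; done Nov 10, 2023 — timely.
Step 4: the window is 15–29 days after Nov 10, 2023 (when newspaper notice is published), so Nov 25, 2023 through Dec 9, 2023; done Nov 17, 2023 — 8 days before the window opened.
The procedure was therefore not followed at step 4.

Step 4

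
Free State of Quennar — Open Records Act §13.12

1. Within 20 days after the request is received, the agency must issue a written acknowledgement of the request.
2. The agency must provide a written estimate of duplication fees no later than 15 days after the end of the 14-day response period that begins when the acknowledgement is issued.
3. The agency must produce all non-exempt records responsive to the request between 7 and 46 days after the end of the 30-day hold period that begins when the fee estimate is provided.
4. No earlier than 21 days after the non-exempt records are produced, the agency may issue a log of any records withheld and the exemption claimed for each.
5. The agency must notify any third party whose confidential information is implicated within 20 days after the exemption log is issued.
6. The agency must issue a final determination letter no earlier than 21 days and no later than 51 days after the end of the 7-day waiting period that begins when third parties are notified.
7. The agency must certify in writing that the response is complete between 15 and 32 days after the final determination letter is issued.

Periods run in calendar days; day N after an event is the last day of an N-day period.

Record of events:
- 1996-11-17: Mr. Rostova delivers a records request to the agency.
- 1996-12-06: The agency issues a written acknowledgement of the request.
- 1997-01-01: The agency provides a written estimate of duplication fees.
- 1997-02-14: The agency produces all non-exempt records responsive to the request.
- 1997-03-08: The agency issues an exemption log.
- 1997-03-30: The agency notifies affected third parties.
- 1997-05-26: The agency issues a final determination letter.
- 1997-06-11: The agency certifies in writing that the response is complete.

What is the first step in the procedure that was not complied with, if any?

Step 1 — counting 20 days from 1996-11-17 (when the request is received) gives a deadline of 1996-12-07; completed 1996-12-06, before the deadline.
Step 2 — counting 15 days from 1996-12-20 (end of the 14-day response period, which began when the acknowledgement is issued on 1996-12-06) gives a deadline of 1997-01-04; completed 1997-01-01, before the deadline.
Step 3 — 7 and 46 days from 1997-01-31 (end of the 30-day hold period, which began when the fee estimate is provided on 1997-01-01) are 1997-02-07 and 1997-03-18 respectively; 1997-02-14 falls inside that range.
Step 4 — must wait 21 days from 1997-02-14 (when the non-exempt records are produced), so not before 1997-03-07; done 1997-03-08 — permitted.
Step 5 — counting 20 days from 1997-03-08 (when the exemption log is issued) gives a deadline of 1997-03-28; done 1997-03-30 — 2 days late.

Step 5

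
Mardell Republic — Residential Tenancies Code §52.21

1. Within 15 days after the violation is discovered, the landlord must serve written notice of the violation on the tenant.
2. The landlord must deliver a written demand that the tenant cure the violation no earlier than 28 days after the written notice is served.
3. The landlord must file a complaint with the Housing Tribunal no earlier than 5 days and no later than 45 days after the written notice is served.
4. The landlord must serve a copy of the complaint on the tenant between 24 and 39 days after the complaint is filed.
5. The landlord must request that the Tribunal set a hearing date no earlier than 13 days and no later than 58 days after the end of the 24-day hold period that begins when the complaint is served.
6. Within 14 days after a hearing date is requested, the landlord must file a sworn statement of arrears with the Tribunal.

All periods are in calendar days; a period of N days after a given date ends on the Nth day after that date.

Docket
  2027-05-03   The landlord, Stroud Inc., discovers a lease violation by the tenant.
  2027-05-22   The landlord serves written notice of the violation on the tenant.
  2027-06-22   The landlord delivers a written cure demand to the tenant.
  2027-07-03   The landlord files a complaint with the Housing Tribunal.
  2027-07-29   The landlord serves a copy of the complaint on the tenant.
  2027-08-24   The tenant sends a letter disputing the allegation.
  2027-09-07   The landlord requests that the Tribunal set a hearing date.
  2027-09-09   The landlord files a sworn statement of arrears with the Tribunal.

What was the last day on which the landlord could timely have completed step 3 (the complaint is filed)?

Step 3 runs from 2027-05-22, when the written notice is served. The window is 5–45 days after 2027-05-22; it closes on 2027-07-06.

2027-07-06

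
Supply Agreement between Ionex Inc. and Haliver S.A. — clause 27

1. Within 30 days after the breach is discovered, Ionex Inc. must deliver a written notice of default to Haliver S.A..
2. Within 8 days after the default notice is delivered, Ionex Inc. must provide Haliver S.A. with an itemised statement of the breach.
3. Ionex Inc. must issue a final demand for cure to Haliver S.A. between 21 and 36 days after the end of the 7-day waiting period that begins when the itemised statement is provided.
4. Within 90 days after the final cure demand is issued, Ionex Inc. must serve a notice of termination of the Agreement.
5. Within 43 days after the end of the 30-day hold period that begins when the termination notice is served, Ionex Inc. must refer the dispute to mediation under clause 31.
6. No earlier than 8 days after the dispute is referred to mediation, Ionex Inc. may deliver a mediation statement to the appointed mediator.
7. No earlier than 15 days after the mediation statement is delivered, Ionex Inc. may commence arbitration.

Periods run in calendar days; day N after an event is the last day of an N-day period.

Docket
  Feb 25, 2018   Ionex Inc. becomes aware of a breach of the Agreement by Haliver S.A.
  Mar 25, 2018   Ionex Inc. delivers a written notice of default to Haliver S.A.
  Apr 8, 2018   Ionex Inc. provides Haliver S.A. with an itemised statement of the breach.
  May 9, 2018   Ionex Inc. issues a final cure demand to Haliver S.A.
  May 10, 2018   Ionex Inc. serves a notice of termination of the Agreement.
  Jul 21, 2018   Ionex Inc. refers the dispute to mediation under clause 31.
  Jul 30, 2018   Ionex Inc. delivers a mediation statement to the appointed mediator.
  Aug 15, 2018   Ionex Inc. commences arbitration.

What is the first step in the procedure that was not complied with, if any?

Step 1 — counting 30 days from Feb 25, 2018 (when the breach is discovered) gives a deadline of Mar 27, 2018; completed Mar 25, 2018, before the deadline.
Step 2 — counting 8 days from Mar 25, 2018 (when the default notice is delivered) gives a deadline of Apr 2, 2018; done Apr 8, 2018 — 6 days late.
That is the first point of non-compliance.

Step 2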